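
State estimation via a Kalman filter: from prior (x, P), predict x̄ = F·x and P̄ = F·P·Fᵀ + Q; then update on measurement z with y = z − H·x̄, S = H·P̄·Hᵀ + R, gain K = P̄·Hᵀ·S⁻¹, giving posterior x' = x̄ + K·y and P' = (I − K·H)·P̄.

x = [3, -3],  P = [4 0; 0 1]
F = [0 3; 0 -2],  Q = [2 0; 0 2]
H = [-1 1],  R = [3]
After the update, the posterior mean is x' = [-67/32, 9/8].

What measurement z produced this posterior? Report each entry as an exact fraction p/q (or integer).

x̄ = F·x = [-9, 6]
P̄ = F·P·Fᵀ + Q = [11 -6; -6 6]
S = H·P̄·Hᵀ + R = [32]
K = P̄·Hᵀ·S⁻¹ = [-17/32; 3/8]
x' − x̄ = [221/32, -39/8] = K·y
y = (KᵀK)⁻¹·Kᵀ·(x' − x̄) = [-13]
z = y + H·x̄ = [-13] + [15] = [2]

z = [2]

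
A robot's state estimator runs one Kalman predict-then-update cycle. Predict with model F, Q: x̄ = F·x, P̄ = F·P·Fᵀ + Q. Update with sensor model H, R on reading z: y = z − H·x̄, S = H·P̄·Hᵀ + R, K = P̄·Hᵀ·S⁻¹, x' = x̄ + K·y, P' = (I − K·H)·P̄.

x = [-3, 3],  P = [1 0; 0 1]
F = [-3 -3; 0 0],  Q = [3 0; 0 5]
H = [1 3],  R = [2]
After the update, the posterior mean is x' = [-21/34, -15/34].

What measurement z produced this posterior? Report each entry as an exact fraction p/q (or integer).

x̄ = F·x = [0, 0]
P̄ = F·P·Fᵀ + Q = [21 0; 0 5]
S = H·P̄·Hᵀ + R = [68]
K = P̄·Hᵀ·S⁻¹ = [21/68; 15/68]
x' − x̄ = [-21/34, -15/34] = K·y
y = (KᵀK)⁻¹·Kᵀ·(x' − x̄) = [-2]
z = y + H·x̄ = [-2] + [0] = [-2]

z = [-2]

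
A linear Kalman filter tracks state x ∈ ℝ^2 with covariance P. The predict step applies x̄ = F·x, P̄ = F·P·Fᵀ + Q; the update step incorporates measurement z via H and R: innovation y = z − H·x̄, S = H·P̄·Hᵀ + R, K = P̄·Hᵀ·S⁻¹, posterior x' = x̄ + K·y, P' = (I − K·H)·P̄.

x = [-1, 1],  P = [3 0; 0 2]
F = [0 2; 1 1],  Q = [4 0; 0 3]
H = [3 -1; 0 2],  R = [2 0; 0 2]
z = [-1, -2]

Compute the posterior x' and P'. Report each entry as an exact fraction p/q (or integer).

x̄ = F·x = [2, 0]
P̄ = F·P·Fᵀ + Q = [12 4; 4 8]
y = z − H·x̄ = [-7, -2]
S = H·P̄·Hᵀ + R = [94 8; 8 34]
K = P̄·Hᵀ·S⁻¹ = [256/783 124/783; 2/783 368/783]
x' = x̄ + K·y = [-158/261, -250/261]
P' = (I − K·H)·P̄ = [212/783 124/783; 124/783 368/783]

x' = [-158/261, -250/261]
P' = [212/783 124/783; 124/783 368/783]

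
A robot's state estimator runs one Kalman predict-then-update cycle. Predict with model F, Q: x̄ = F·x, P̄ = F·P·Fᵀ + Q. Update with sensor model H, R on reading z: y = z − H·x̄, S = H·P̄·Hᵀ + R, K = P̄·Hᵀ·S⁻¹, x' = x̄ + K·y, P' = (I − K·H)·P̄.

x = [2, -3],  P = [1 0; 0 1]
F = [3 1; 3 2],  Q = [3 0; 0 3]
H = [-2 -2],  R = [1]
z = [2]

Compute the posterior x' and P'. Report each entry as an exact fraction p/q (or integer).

x̄ = F·x = [3, 0]
P̄ = F·P·Fᵀ + Q = [13 11; 11 16]
y = z − H·x̄ = [8]
S = H·P̄·Hᵀ + R = [205]
K = P̄·Hᵀ·S⁻¹ = [-48/205; -54/205]
x' = x̄ + K·y = [231/205, -432/205]
P' = (I − K·H)·P̄ = [361/205 -337/205; -337/205 364/205]

x' = [231/205, -432/205]
P' = [361/205 -337/205; -337/205 364/205]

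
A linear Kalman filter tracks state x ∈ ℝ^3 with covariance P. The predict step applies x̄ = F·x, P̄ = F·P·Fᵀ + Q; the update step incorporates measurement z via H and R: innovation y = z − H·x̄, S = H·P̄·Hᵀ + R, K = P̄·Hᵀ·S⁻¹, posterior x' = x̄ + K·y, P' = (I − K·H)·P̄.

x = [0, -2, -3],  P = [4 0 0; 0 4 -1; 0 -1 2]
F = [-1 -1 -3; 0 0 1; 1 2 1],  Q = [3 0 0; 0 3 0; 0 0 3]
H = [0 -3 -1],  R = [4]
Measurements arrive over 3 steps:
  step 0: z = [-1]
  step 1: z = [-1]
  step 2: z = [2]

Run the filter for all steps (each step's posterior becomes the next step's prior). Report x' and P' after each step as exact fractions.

step 0: x̄ = F·x = [11, -3, -7]
step 0: P̄ = F·P·Fᵀ + Q = [23 -5 -11; -5 5 0; -11 0 21]
step 0: y = z − H·x̄ = [-17]
step 0: S = H·P̄·Hᵀ + R = [70]
step 0: K = P̄·Hᵀ·S⁻¹ = [13/35; -3/14; -3/10]
step 0: x' = x̄ + K·y = [164/35, 9/14, -19/10]
step 0: P' = (I − K·H)·P̄ = [467/35 4/7 -16/5; 4/7 25/14 -9/2; -16/5 -9/2 147/10]
step 1: x̄ = F·x = [13/35, -19/10, 57/14]
step 1: P̄ = F·P·Fᵀ + Q = [3688/35 -182/5 -129/7; -182/5 177/10 5/2; -129/7 5/2 225/14]
step 1: y = z − H·x̄ = [-92/35]
step 1: S = H·P̄·Hᵀ + R = [6803/35]
step 1: K = P̄·Hᵀ·S⁻¹ = [4467/6803; -1946/6803; -825/6803]
step 1: x' = x̄ + K·y = [-9215/6803, -15621/13606, 59733/13606]
step 1: P' = (I − K·H)·P̄ = [146725/6803 736/6803 -20076/6803; 736/6803 24431/13606 -57725/13606; -20076/6803 -57725/13606 179775/13606]
step 2: x̄ = F·x = [-72574/6803, 59733/13606, 10061/13606]
step 2: P̄ = F·P·Fᵀ + Q = [696178/6803 -220724/6803 -160685/6803; -220724/6803 220593/13606 24173/13606; -160685/6803 24173/13606 306451/13606]
step 2: y = z − H·x̄ = [108236/6803]
step 2: S = H·P̄·Hᵀ + R = [1245625/6803]
step 2: K = P̄·Hᵀ·S⁻¹ = [822857/1245625; -342976/1245625; -37897/249125]
step 2: x' = x̄ + K·y = [-196566/1245625, 23551/2491250, -837453/498250]
step 2: P' = (I − K·H)·P̄ = [27941067/1245625 1070244/1245625 -1300432/249125; 1070244/1245625 5807891/2491250 -2935973/498250; -1300432/249125 -2935973/498250 1822219/99650]

step 0: x' = [164/35, 9/14, -19/10], P' = [467/35 4/7 -16/5; 4/7 25/14 -9/2; -16/5 -9/2 147/10]
step 1: x' = [-9215/6803, -15621/13606, 59733/13606], P' = [146725/6803 736/6803 -20076/6803; 736/6803 24431/13606 -57725/13606; -20076/6803 -57725/13606 179775/13606]
step 2: x' = [-196566/1245625, 23551/2491250, -837453/498250], P' = [27941067/1245625 1070244/1245625 -1300432/249125; 1070244/1245625 5807891/2491250 -2935973/498250; -1300432/249125 -2935973/498250 1822219/99650]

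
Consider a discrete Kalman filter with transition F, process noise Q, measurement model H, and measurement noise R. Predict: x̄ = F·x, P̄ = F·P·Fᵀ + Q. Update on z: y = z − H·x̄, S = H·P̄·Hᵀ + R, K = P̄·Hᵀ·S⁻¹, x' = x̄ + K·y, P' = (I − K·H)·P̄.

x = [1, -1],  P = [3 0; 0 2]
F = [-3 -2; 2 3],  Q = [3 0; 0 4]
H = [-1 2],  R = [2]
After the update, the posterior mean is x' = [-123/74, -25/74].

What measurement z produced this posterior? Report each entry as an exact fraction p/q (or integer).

x̄ = F·x = [-1, -1]
P̄ = F·P·Fᵀ + Q = [38 -30; -30 34]
S = H·P̄·Hᵀ + R = [296]
K = P̄·Hᵀ·S⁻¹ = [-49/148; 49/148]
x' − x̄ = [-49/74, 49/74] = K·y
y = (KᵀK)⁻¹·Kᵀ·(x' − x̄) = [2]
z = y + H·x̄ = [2] + [-1] = [1]

z = [1]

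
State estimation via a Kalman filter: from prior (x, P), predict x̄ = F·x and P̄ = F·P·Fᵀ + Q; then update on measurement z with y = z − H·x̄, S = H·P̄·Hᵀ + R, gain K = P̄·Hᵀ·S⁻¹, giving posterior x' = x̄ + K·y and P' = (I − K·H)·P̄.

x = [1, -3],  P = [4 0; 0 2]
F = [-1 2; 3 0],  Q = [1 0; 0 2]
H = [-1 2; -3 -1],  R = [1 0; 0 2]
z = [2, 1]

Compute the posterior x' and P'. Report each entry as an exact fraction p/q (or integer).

x' = [-12104/17661, 11881/17661]
P' = [3176/17661 326/17661; 326/17661 3926/17661]

x̄ = F·x = [-7, 3]
P̄ = F·P·Fᵀ + Q = [13 -12; -12 38]
y = z − H·x̄ = [-11, -17]
S = H·P̄·Hᵀ + R = [214 23; 23 85]
K = P̄·Hᵀ·S⁻¹ = [-2524/17661 -4927/17661; 7526/17661 -2452/17661]
x' = x̄ + K·y = [-12104/17661, 11881/17661]
P' = (I − K·H)·P̄ = [3176/17661 326/17661; 326/17661 3926/17661]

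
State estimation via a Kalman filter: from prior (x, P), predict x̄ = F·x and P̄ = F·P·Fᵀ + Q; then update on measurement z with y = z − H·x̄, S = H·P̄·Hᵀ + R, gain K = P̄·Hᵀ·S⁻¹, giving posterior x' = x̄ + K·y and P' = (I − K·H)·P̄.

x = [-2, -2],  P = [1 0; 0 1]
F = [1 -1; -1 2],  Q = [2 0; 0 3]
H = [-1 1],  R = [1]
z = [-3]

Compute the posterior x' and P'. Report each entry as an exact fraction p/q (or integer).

x' = [7/19, -49/19]
P' = [27/19 20/19; 20/19 31/19]

x̄ = F·x = [0, -2]
P̄ = F·P·Fᵀ + Q = [4 -3; -3 8]
y = z − H·x̄ = [-1]
S = H·P̄·Hᵀ + R = [19]
K = P̄·Hᵀ·S⁻¹ = [-7/19; 11/19]
x' = x̄ + K·y = [7/19, -49/19]
P' = (I − K·H)·P̄ = [27/19 20/19; 20/19 31/19]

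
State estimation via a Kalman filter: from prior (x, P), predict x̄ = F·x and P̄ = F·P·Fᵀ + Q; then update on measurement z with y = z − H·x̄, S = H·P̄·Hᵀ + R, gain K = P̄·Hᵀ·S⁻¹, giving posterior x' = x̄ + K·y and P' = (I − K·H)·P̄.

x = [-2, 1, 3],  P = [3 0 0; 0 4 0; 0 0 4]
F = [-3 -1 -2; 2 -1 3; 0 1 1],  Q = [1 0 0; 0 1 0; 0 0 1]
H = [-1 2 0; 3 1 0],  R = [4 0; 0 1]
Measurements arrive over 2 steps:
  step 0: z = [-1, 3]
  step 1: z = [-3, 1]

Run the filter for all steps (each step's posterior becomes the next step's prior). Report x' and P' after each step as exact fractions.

step 0: x̄ = F·x = [-1, 4, 4]
step 0: P̄ = F·P·Fᵀ + Q = [48 -38 -12; -38 53 8; -12 8 9]
step 0: y = z − H·x̄ = [-10, 2]
step 0: S = H·P̄·Hᵀ + R = [416 -228; -228 258]
step 0: K = P̄·Hᵀ·S⁻¹ = [-163/1153 989/3459; 1937/4612 466/3459; 35/2306 -329/3459]
step 0: x' = x̄ + K·y = [3409/3459, 481/6918, 12653/3459]
step 0: P' = (I − K·H)·P̄ = [562/3459 -697/3459 -124/3459; -697/3459 2557/3459 43/3459; -124/3459 43/3459 20449/3459]
step 1: x̄ = F·x = [-23849/2306, 29691/2306, 25787/6918]
step 1: P̄ = F·P·Fᵀ + Q = [29124/1153 -40879/1153 -13707/1153; -40879/1153 64449/1153 19078/1153; -13707/1153 19078/1153 26551/3459]
step 1: y = z − H·x̄ = [-90149/2306, 22081/1153]
step 1: S = H·P̄·Hᵀ + R = [455048/1153 -162869/1153; -162869/1153 82444/1153]
step 1: K = P̄·Hᵀ·S⁻¹ = [-1361047/9531367 2686302/9531367; 3920272/9531367 1017413/9531367; 594685/9531367 -1373589/9531367]
step 1: x' = x̄ + K·y = [6078024/9531367, -22100425/19062734, -42075770/28594101]
step 1: P' = (I − K·H)·P̄ = [1545256/9531367 -1949466/9531367 -732274/9531367; -1949466/9531367 6865811/9531367 823233/9531367; -732274/9531367 823233/9531367 60456907/28594101]

step 0: x' = [3409/3459, 481/6918, 12653/3459], P' = [562/3459 -697/3459 -124/3459; -697/3459 2557/3459 43/3459; -124/3459 43/3459 20449/3459]
step 1: x' = [6078024/9531367, -22100425/19062734, -42075770/28594101], P' = [1545256/9531367 -1949466/9531367 -732274/9531367; -1949466/9531367 6865811/9531367 823233/9531367; -732274/9531367 823233/9531367 60456907/28594101]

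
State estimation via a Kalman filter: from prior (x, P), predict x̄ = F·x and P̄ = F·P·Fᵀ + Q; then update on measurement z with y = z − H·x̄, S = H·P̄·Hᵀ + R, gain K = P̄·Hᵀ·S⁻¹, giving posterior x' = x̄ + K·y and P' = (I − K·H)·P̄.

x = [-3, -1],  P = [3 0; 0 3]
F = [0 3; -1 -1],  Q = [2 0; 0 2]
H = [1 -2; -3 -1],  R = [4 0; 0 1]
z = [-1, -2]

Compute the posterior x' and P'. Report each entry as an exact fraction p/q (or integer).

x' = [1471/4180, 8347/8360]
P' = [331/2090 -773/4180; -773/4180 5619/8360]

x̄ = F·x = [-3, 4]
P̄ = F·P·Fᵀ + Q = [29 -9; -9 8]
y = z − H·x̄ = [10, -7]
S = H·P̄·Hᵀ + R = [101 -116; -116 216]
K = P̄·Hᵀ·S⁻¹ = [138/1045 -1213/4180; -799/2090 -981/8360]
x' = x̄ + K·y = [1471/4180, 8347/8360]
P' = (I − K·H)·P̄ = [331/2090 -773/4180; -773/4180 5619/8360]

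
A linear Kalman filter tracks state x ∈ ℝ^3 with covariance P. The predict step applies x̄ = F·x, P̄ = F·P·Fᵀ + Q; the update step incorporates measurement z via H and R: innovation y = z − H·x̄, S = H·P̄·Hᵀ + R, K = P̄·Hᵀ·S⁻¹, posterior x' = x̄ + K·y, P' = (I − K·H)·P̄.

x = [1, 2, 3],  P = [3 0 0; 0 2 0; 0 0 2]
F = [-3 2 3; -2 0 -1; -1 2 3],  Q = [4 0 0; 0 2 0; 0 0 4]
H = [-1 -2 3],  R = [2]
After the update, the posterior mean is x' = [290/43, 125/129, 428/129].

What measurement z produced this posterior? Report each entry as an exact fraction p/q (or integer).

x̄ = F·x = [10, -5, 12]
P̄ = F·P·Fᵀ + Q = [57 12 35; 12 16 0; 35 0 33]
S = H·P̄·Hᵀ + R = [258]
K = P̄·Hᵀ·S⁻¹ = [4/43; -22/129; 32/129]
x' − x̄ = [-140/43, 770/129, -1120/129] = K·y
y = (KᵀK)⁻¹·Kᵀ·(x' − x̄) = [-35]
z = y + H·x̄ = [-35] + [36] = [1]

z = [1]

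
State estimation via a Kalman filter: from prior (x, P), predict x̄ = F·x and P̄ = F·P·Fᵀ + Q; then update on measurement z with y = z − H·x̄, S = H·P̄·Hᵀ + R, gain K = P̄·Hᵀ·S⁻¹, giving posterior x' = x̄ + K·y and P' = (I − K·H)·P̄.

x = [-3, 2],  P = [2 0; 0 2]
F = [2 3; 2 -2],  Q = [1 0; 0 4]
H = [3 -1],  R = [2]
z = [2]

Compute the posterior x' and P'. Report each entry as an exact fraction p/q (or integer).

x' = [-40/17, -2634/289]
P' = [2 92/17; 92/17 4756/289]

x̄ = F·x = [0, -10]
P̄ = F·P·Fᵀ + Q = [27 -4; -4 20]
y = z − H·x̄ = [-8]
S = H·P̄·Hᵀ + R = [289]
K = P̄·Hᵀ·S⁻¹ = [5/17; -32/289]
x' = x̄ + K·y = [-40/17, -2634/289]
P' = (I − K·H)·P̄ = [2 92/17; 92/17 4756/289]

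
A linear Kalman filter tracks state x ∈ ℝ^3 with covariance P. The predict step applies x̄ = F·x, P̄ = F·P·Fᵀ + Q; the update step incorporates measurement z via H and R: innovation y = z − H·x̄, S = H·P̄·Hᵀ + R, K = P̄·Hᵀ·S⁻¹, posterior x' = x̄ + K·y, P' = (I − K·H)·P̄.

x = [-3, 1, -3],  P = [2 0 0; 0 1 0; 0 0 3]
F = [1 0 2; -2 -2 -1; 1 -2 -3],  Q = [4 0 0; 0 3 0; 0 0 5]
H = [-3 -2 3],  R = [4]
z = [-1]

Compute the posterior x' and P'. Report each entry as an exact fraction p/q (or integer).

x' = [-907/160, 1967/320, -37/20]
P' = [1199/160 -2339/320 49/20; -2339/320 11079/640 171/40; 49/20 171/40 28/5]

x̄ = F·x = [-9, 7, 4]
P̄ = F·P·Fᵀ + Q = [18 -10 -16; -10 18 9; -16 9 38]
y = z − H·x̄ = [-26]
S = H·P̄·Hᵀ + R = [640]
K = P̄·Hᵀ·S⁻¹ = [-41/320; 21/640; 9/40]
x' = x̄ + K·y = [-907/160, 1967/320, -37/20]
P' = (I − K·H)·P̄ = [1199/160 -2339/320 49/20; -2339/320 11079/640 171/40; 49/20 171/40 28/5]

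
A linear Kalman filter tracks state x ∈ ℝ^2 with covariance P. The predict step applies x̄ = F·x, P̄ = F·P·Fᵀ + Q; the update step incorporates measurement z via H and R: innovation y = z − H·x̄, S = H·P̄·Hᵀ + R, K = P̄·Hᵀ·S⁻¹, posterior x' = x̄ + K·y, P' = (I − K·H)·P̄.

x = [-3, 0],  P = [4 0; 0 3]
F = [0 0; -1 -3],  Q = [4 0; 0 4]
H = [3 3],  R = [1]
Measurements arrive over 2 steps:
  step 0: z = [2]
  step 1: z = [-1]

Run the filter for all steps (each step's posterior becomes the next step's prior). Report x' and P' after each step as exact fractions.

step 0: x' = [-21/88, 321/352], P' = [79/22 -315/88; -315/88 1295/352]
step 1: x' = [27420/73927, -52824/73927], P' = [245020/73927 -243612/73927; -243612/73927 250379/73927]

step 0: x̄ = F·x = [0, 3]
step 0: P̄ = F·P·Fᵀ + Q = [4 0; 0 35]
step 0: y = z − H·x̄ = [-7]
step 0: S = H·P̄·Hᵀ + R = [352]
step 0: K = P̄·Hᵀ·S⁻¹ = [3/88; 105/352]
step 0: x' = x̄ + K·y = [-21/88, 321/352]
step 0: P' = (I − K·H)·P̄ = [79/22 -315/88; -315/88 1295/352]
step 1: x̄ = F·x = [0, -879/352]
step 1: P̄ = F·P·Fᵀ + Q = [4 0; 0 6767/352]
step 1: y = z − H·x̄ = [2285/352]
step 1: S = H·P̄·Hᵀ + R = [73927/352]
step 1: K = P̄·Hᵀ·S⁻¹ = [4224/73927; 20301/73927]
step 1: x' = x̄ + K·y = [27420/73927, -52824/73927]
step 1: P' = (I − K·H)·P̄ = [245020/73927 -243612/73927; -243612/73927 250379/73927]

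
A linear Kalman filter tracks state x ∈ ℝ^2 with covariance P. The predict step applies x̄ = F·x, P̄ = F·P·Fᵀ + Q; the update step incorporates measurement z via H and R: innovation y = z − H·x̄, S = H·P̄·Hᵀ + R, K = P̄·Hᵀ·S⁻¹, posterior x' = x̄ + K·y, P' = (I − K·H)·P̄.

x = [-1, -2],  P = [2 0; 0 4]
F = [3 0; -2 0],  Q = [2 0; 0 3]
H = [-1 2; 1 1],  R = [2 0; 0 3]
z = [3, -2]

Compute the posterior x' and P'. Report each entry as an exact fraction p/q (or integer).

x̄ = F·x = [-3, 2]
P̄ = F·P·Fᵀ + Q = [20 -12; -12 11]
y = z − H·x̄ = [-4, -1]
S = H·P̄·Hᵀ + R = [114 -10; -10 10]
K = P̄·Hᵀ·S⁻¹ = [-9/26 59/130; 33/104 113/520]
x' = x̄ + K·y = [-269/130, 267/520]
P' = (I − K·H)·P̄ = [74/65 29/130; 29/130 223/520]

x' = [-269/130, 267/520]
P' = [74/65 29/130; 29/130 223/520]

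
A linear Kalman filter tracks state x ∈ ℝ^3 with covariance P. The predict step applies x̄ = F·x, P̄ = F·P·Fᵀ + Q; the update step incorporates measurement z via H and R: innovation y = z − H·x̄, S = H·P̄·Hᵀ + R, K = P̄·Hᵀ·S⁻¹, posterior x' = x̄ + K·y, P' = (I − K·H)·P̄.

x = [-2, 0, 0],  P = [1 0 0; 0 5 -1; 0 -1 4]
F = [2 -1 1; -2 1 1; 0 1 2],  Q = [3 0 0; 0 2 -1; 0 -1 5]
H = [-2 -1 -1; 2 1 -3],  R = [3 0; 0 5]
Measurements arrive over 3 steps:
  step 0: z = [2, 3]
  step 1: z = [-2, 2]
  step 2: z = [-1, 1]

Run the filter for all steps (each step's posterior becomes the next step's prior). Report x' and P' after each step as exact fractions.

step 0: x' = [-39419/19359, 6872/2151, -23459/19359], P' = [53798/19359 -9839/2151 380/19359; -9839/2151 2179/239 451/2151; 380/19359 451/2151 9458/19359]
step 1: x' = [130854385/234973201, 64301713/234973201, -41099578/234973201], P' = [1001845432/234973201 -1708104983/234973201 -5577288/234973201; -1708104983/234973201 3267400291/234973201 59761125/234973201; -5577288/234973201 59761125/234973201 111442518/234973201]
step 2: x' = [4466449428421/4008201340959, -5077062925169/4008201340959, -6797658553/445355704551], P' = [18284886622570/4008201340959 -31357457820851/4008201340959 -15834965878/445355704551; -31357457820851/4008201340959 59854131166207/4008201340959 122624577305/445355704551; -15834965878/445355704551 122624577305/445355704551 70387560156/148451901517]

step 0: x̄ = F·x = [-4, 4, 0]
step 0: P̄ = F·P·Fᵀ + Q = [18 -5 4; -5 13 9; 4 9 22]
step 0: y = z − H·x̄ = [-2, 7]
step 0: S = H·P̄·Hᵀ + R = [124 35; 35 166]
step 0: K = P̄·Hᵀ·S⁻¹ = [-6475/19359 3581/19359; -128/2151 -284/2151; -4759/19359 -4711/19359]
step 0: x' = x̄ + K·y = [-39419/19359, 6872/2151, -23459/19359]
step 0: P' = (I − K·H)·P̄ = [53798/19359 -9839/2151 380/19359; -9839/2151 2179/239 451/2151; 380/19359 451/2151 9458/19359]
step 1: x̄ = F·x = [-54715/6453, 117227/19359, 14930/19359]
step 1: P̄ = F·P·Fᵀ + Q = [89648/2151 -245479/6453 -112408/6453; -245479/6453 800669/19359 363815/19359; -112408/6453 363815/19359 327362/19359]
step 1: y = z − H·x̄ = [-234851/19359, 294571/19359]
step 1: S = H·P̄·Hᵀ + R = [846422/19359 -721429/19359; -721429/19359 5989100/19359]
step 1: K = P̄·Hᵀ·S⁻¹ = [-5686443/13821953 62463549/234973201; 1746050/13821953 -65618610/234973201; -3138217/13821953 -57144201/234973201]
step 1: x' = x̄ + K·y = [130854385/234973201, 64301713/234973201, -41099578/234973201]
step 1: P' = (I − K·H)·P̄ = [1001845432/234973201 -1708104983/234973201 -5577288/234973201; -1708104983/234973201 3267400291/234973201 59761125/234973201; -5577288/234973201 59761125/234973201 111442518/234973201]
step 2: x̄ = F·x = [156307479/234973201, -238506635/234973201, -17897443/234973201]
step 2: P̄ = F·P·Fᵀ + Q = [14781732670/234973201 -13995759433/234973201 -6542795498/234973201; -13995759433/234973201 14830422273/234973201 6873114619/234973201; -6542795498/234973201 6873114619/234973201 5127080868/234973201]
step 2: y = z − H·x̄ = [-178762321/234973201, 107172549/234973201]
step 2: S = H·P̄·Hᵀ + R = [11381362938/234973201 -15018025371/234973201; -15018025371/234973201 102567767300/234973201]
step 2: K = P̄·Hᵀ·S⁻¹ = [-1689933577129/4008201340959 375990633533/1336067113653; 585721093250/4008201340959 -411443204182/1336067113653; -100705775339/445355704551 -36168893057/148451901517]
step 2: x' = x̄ + K·y = [4466449428421/4008201340959, -5077062925169/4008201340959, -6797658553/445355704551]
step 2: P' = (I − K·H)·P̄ = [18284886622570/4008201340959 -31357457820851/4008201340959 -15834965878/445355704551; -31357457820851/4008201340959 59854131166207/4008201340959 122624577305/445355704551; -15834965878/445355704551 122624577305/445355704551 70387560156/148451901517]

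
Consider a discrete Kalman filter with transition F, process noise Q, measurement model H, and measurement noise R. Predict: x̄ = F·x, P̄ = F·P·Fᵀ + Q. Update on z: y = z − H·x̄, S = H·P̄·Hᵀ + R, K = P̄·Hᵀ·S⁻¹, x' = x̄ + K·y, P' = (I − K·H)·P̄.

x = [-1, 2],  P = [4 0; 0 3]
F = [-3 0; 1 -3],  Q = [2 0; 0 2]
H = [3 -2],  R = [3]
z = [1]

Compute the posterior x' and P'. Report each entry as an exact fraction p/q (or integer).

x' = [-17/9, -701/207]
P' = [22/3 32/3; 32/3 1121/69]

x̄ = F·x = [3, -7]
P̄ = F·P·Fᵀ + Q = [38 -12; -12 33]
y = z − H·x̄ = [-22]
S = H·P̄·Hᵀ + R = [621]
K = P̄·Hᵀ·S⁻¹ = [2/9; -34/207]
x' = x̄ + K·y = [-17/9, -701/207]
P' = (I − K·H)·P̄ = [22/3 32/3; 32/3 1121/69]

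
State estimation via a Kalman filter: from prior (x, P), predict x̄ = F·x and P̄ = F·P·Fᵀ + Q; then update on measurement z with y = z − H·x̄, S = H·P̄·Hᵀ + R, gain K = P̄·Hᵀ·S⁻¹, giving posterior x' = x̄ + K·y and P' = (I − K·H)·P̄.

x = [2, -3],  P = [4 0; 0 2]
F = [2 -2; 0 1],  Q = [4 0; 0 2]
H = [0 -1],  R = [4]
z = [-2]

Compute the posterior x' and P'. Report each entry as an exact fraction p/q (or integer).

x̄ = F·x = [10, -3]
P̄ = F·P·Fᵀ + Q = [28 -4; -4 4]
y = z − H·x̄ = [-5]
S = H·P̄·Hᵀ + R = [8]
K = P̄·Hᵀ·S⁻¹ = [1/2; -1/2]
x' = x̄ + K·y = [15/2, -1/2]
P' = (I − K·H)·P̄ = [26 -2; -2 2]

x' = [15/2, -1/2]
P' = [26 -2; -2 2]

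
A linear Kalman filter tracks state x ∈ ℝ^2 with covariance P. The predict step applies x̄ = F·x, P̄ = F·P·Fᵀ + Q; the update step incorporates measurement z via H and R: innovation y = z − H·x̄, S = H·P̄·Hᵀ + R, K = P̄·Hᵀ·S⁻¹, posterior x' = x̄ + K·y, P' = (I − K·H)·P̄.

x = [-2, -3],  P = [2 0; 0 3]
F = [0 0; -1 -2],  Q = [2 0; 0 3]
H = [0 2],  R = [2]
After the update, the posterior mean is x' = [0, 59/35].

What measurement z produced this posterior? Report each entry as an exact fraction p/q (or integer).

z = [3]

x̄ = F·x = [0, 8]
P̄ = F·P·Fᵀ + Q = [2 0; 0 17]
S = H·P̄·Hᵀ + R = [70]
K = P̄·Hᵀ·S⁻¹ = [0; 17/35]
x' − x̄ = [0, -221/35] = K·y
y = (KᵀK)⁻¹·Kᵀ·(x' − x̄) = [-13]
z = y + H·x̄ = [-13] + [16] = [3]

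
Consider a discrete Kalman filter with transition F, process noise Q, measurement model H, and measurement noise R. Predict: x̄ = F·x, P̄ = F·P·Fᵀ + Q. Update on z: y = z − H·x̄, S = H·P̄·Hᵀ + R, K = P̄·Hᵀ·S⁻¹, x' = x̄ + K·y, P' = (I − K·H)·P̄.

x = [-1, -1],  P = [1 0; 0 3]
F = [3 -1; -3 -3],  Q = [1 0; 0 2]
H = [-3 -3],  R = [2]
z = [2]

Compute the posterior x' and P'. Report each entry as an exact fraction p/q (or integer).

x' = [-1468/461, 1170/461]
P' = [4472/461 -4446/461; -4446/461 4522/461]

x̄ = F·x = [-2, 6]
P̄ = F·P·Fᵀ + Q = [13 0; 0 38]
y = z − H·x̄ = [14]
S = H·P̄·Hᵀ + R = [461]
K = P̄·Hᵀ·S⁻¹ = [-39/461; -114/461]
x' = x̄ + K·y = [-1468/461, 1170/461]
P' = (I − K·H)·P̄ = [4472/461 -4446/461; -4446/461 4522/461]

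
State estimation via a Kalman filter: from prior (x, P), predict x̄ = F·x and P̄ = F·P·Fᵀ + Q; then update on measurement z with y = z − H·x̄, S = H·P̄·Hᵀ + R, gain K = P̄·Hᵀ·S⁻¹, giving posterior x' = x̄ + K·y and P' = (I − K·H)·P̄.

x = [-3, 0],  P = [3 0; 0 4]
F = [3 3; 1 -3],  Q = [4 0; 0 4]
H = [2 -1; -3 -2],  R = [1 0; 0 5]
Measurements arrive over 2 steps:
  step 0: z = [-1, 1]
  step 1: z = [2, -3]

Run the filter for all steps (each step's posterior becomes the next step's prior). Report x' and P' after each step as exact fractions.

step 0: x̄ = F·x = [-9, -3]
step 0: P̄ = F·P·Fᵀ + Q = [67 -27; -27 43]
step 0: y = z − H·x̄ = [14, -32]
step 0: S = H·P̄·Hᵀ + R = [420 -289; -289 456]
step 0: K = P̄·Hᵀ·S⁻¹ = [30933/107999 -15211/107999; -45677/107999 -30133/107999]
step 0: x' = x̄ + K·y = [-52177/107999, 781/107999]
step 0: P' = (I − K·H)·P̄ = [19703/107999 8473/107999; 8473/107999 62623/107999]
step 1: x̄ = F·x = [-154188/107999, -54520/107999]
step 1: P̄ = F·P·Fᵀ + Q = [1325444/107999 -555336/107999; -555336/107999 964468/107999]
step 1: y = z − H·x̄ = [469854/107999, -895601/107999]
step 1: S = H·P̄·Hᵀ + R = [8595587/107999 -5468392/107999; -5468392/107999 9662831/107999]
step 1: K = P̄·Hᵀ·S⁻¹ = [141766576/492174867 -65733388/492174867; -198978884/492174867 -125998384/492174867]
step 1: x' = x̄ + K·y = [459198904/492174867, -69261008/492174867]
step 1: P' = (I − K·H)·P̄ = [87457156/492174867 33147736/492174867; 33147736/492174867 265274356/492174867]

step 0: x' = [-52177/107999, 781/107999], P' = [19703/107999 8473/107999; 8473/107999 62623/107999]
step 1: x' = [459198904/492174867, -69261008/492174867], P' = [87457156/492174867 33147736/492174867; 33147736/492174867 265274356/492174867]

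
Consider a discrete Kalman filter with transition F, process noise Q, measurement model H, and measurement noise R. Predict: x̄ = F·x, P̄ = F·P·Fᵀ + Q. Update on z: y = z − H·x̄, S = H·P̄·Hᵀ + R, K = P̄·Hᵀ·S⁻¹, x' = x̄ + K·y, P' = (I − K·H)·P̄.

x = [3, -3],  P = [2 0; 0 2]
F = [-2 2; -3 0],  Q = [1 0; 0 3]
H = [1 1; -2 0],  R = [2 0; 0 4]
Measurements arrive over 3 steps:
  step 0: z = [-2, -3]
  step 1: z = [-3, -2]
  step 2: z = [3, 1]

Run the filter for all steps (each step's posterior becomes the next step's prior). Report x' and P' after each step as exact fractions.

step 0: x' = [307/622, -1353/622], P' = [247/311 -189/311; -189/311 681/311]
step 1: x' = [-2557/119558, -238773/119558], P' = [45234/59779 -28932/59779; -28932/59779 108804/59779]
step 2: x' = [-4279697/9907229, 30014475/9907229], P' = [7403849/9907229 -4699083/9907229; -4699083/9907229 17940111/9907229]

step 0: x̄ = F·x = [-12, -9]
step 0: P̄ = F·P·Fᵀ + Q = [17 12; 12 21]
step 0: y = z − H·x̄ = [19, -27]
step 0: S = H·P̄·Hᵀ + R = [64 -58; -58 72]
step 0: K = P̄·Hᵀ·S⁻¹ = [29/311 -247/622; 246/311 189/622]
step 0: x' = x̄ + K·y = [307/622, -1353/622]
step 0: P' = (I − K·H)·P̄ = [247/311 -189/311; -189/311 681/311]
step 1: x̄ = F·x = [-1660/311, -921/622]
step 1: P̄ = F·P·Fᵀ + Q = [5535/311 2616/311; 2616/311 3156/311]
step 1: y = z − H·x̄ = [2375/622, -3942/311]
step 1: S = H·P̄·Hᵀ + R = [14545/311 -16302/311; -16302/311 23384/311]
step 1: K = P̄·Hᵀ·S⁻¹ = [8151/59779 -22617/59779; 39936/59779 14466/59779]
step 1: x' = x̄ + K·y = [-2557/119558, -238773/119558]
step 1: P' = (I − K·H)·P̄ = [45234/59779 -28932/59779; -28932/59779 108804/59779]
step 2: x̄ = F·x = [-236216/59779, 7671/119558]
step 2: P̄ = F·P·Fᵀ + Q = [907387/59779 444996/59779; 444996/59779 586443/59779]
step 2: y = z − H·x̄ = [823435/119558, -412653/59779]
step 2: S = H·P̄·Hᵀ + R = [2503380/59779 -2704766/59779; -2704766/59779 3868664/59779]
step 2: K = P̄·Hᵀ·S⁻¹ = [1352383/9907229 -7403849/19814458; 6620514/9907229 4699083/19814458]
step 2: x' = x̄ + K·y = [-4279697/9907229, 30014475/9907229]
step 2: P' = (I − K·H)·P̄ = [7403849/9907229 -4699083/9907229; -4699083/9907229 17940111/9907229]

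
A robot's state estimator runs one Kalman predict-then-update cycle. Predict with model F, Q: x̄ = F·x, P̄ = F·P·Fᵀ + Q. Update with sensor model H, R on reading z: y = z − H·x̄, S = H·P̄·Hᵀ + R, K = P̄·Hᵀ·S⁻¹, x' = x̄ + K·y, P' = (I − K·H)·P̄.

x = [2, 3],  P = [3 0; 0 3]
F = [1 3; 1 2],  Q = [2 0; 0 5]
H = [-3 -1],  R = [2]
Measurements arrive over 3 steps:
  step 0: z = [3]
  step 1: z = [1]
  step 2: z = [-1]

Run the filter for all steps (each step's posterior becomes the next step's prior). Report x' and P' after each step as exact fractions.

step 0: x' = [-88/109, -41/109], P' = [263/436 -555/436; -555/436 1831/436]
step 1: x' = [-36785/187819, -83016/187819], P' = [111120/187819 -230708/187819; -230708/187819 758062/187819]
step 2: x' = [7624963/25965531, 2258552/25965531], P' = [46081652/77896593 -95682644/77896593; -95682644/77896593 314402906/77896593]

step 0: x̄ = F·x = [11, 8]
step 0: P̄ = F·P·Fᵀ + Q = [32 21; 21 20]
step 0: y = z − H·x̄ = [44]
step 0: S = H·P̄·Hᵀ + R = [436]
step 0: K = P̄·Hᵀ·S⁻¹ = [-117/436; -83/436]
step 0: x' = x̄ + K·y = [-88/109, -41/109]
step 0: P' = (I − K·H)·P̄ = [263/436 -555/436; -555/436 1831/436]
step 1: x̄ = F·x = [-211/109, -170/109]
step 1: P̄ = F·P·Fᵀ + Q = [3571/109 4237/218; 4237/218 7547/436]
step 1: y = z − H·x̄ = [-694/109]
step 1: S = H·P̄·Hᵀ + R = [187819/436]
step 1: K = P̄·Hᵀ·S⁻¹ = [-51326/187819; -32969/187819]
step 1: x' = x̄ + K·y = [-36785/187819, -83016/187819]
step 1: P' = (I − K·H)·P̄ = [111120/187819 -230708/187819; -230708/187819 758062/187819]
step 2: x̄ = F·x = [-285833/187819, -202817/187819]
step 2: P̄ = F·P·Fᵀ + Q = [5925068/187819 3505952/187819; 3505952/187819 3159631/187819]
step 2: y = z − H·x̄ = [-1248135/187819]
step 2: S = H·P̄·Hᵀ + R = [77896593/187819]
step 2: K = P̄·Hᵀ·S⁻¹ = [-21281156/77896593; -13677487/77896593]
step 2: x' = x̄ + K·y = [7624963/25965531, 2258552/25965531]
step 2: P' = (I − K·H)·P̄ = [46081652/77896593 -95682644/77896593; -95682644/77896593 314402906/77896593]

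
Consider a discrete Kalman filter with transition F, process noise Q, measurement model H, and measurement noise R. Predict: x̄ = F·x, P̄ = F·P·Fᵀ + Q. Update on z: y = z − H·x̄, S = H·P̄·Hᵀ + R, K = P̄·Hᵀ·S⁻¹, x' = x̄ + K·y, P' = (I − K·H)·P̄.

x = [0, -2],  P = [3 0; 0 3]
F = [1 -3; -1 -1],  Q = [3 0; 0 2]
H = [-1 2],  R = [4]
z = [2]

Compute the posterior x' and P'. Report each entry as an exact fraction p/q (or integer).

x' = [62/15, 26/9]
P' = [116/5 32/3; 32/3 52/9]

x̄ = F·x = [6, 2]
P̄ = F·P·Fᵀ + Q = [33 6; 6 8]
y = z − H·x̄ = [4]
S = H·P̄·Hᵀ + R = [45]
K = P̄·Hᵀ·S⁻¹ = [-7/15; 2/9]
x' = x̄ + K·y = [62/15, 26/9]
P' = (I − K·H)·P̄ = [116/5 32/3; 32/3 52/9]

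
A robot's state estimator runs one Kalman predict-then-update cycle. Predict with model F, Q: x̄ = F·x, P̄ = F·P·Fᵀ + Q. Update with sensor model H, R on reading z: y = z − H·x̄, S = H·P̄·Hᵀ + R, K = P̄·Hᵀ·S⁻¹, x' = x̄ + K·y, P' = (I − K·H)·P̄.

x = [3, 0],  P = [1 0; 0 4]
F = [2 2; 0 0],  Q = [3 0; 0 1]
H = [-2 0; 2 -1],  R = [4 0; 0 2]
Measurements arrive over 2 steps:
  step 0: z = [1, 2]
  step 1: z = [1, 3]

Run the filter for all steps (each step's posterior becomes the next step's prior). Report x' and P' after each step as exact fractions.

step 0: x' = [151/328, -59/164], P' = [69/164 23/82; 23/82 35/41]
step 1: x' = [7731/12364, -3605/6182], P' = [1272/3091 848/3091; 848/3091 2626/3091]

step 0: x̄ = F·x = [6, 0]
step 0: P̄ = F·P·Fᵀ + Q = [23 0; 0 1]
step 0: y = z − H·x̄ = [13, -10]
step 0: S = H·P̄·Hᵀ + R = [96 -92; -92 95]
step 0: K = P̄·Hᵀ·S⁻¹ = [-69/328 23/82; -23/164 -6/41]
step 0: x' = x̄ + K·y = [151/328, -59/164]
step 0: P' = (I − K·H)·P̄ = [69/164 23/82; 23/82 35/41]
step 1: x̄ = F·x = [33/164, 0]
step 1: P̄ = F·P·Fᵀ + Q = [424/41 0; 0 1]
step 1: y = z − H·x̄ = [115/82, 213/82]
step 1: S = H·P̄·Hᵀ + R = [1860/41 -1696/41; -1696/41 1819/41]
step 1: K = P̄·Hᵀ·S⁻¹ = [-636/3091 848/3091; -424/3091 -465/3091]
step 1: x' = x̄ + K·y = [7731/12364, -3605/6182]
step 1: P' = (I − K·H)·P̄ = [1272/3091 848/3091; 848/3091 2626/3091]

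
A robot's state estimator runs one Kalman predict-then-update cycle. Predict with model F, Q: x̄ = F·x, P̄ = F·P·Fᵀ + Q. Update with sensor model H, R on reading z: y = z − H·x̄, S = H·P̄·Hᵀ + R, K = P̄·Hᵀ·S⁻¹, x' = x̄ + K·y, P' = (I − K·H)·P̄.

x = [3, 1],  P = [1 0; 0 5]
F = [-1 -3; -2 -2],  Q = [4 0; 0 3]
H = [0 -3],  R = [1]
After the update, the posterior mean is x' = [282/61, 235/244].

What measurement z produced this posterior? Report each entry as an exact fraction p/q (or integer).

x̄ = F·x = [-6, -8]
P̄ = F·P·Fᵀ + Q = [50 32; 32 27]
S = H·P̄·Hᵀ + R = [244]
K = P̄·Hᵀ·S⁻¹ = [-24/61; -81/244]
x' − x̄ = [648/61, 2187/244] = K·y
y = (KᵀK)⁻¹·Kᵀ·(x' − x̄) = [-27]
z = y + H·x̄ = [-27] + [24] = [-3]

z = [-3]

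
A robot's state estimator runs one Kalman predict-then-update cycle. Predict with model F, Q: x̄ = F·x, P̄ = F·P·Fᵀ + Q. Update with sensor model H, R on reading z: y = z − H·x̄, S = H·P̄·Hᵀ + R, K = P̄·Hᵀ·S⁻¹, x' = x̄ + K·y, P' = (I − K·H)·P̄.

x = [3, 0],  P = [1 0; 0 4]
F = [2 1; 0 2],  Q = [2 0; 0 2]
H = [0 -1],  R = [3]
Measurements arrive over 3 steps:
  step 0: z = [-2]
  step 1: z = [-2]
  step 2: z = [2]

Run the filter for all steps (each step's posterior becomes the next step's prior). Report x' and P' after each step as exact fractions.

step 0: x' = [142/21, 12/7], P' = [146/21 8/7; 8/7 18/7]
step 1: x' = [4600/321, 244/107], P' = [9880/321 204/107; 204/107 258/107]
step 2: x' = [119236/4701, -1028/1567], P' = [585608/4701 3996/1567; 3996/1567 3738/1567]

step 0: x̄ = F·x = [6, 0]
step 0: P̄ = F·P·Fᵀ + Q = [10 8; 8 18]
step 0: y = z − H·x̄ = [-2]
step 0: S = H·P̄·Hᵀ + R = [21]
step 0: K = P̄·Hᵀ·S⁻¹ = [-8/21; -6/7]
step 0: x' = x̄ + K·y = [142/21, 12/7]
step 0: P' = (I − K·H)·P̄ = [146/21 8/7; 8/7 18/7]
step 1: x̄ = F·x = [320/21, 24/7]
step 1: P̄ = F·P·Fᵀ + Q = [776/21 68/7; 68/7 86/7]
step 1: y = z − H·x̄ = [10/7]
step 1: S = H·P̄·Hᵀ + R = [107/7]
step 1: K = P̄·Hᵀ·S⁻¹ = [-68/107; -86/107]
step 1: x' = x̄ + K·y = [4600/321, 244/107]
step 1: P' = (I − K·H)·P̄ = [9880/321 204/107; 204/107 258/107]
step 2: x̄ = F·x = [9932/321, 488/107]
step 2: P̄ = F·P·Fᵀ + Q = [43384/321 1332/107; 1332/107 1246/107]
step 2: y = z − H·x̄ = [702/107]
step 2: S = H·P̄·Hᵀ + R = [1567/107]
step 2: K = P̄·Hᵀ·S⁻¹ = [-1332/1567; -1246/1567]
step 2: x' = x̄ + K·y = [119236/4701, -1028/1567]
step 2: P' = (I − K·H)·P̄ = [585608/4701 3996/1567; 3996/1567 3738/1567]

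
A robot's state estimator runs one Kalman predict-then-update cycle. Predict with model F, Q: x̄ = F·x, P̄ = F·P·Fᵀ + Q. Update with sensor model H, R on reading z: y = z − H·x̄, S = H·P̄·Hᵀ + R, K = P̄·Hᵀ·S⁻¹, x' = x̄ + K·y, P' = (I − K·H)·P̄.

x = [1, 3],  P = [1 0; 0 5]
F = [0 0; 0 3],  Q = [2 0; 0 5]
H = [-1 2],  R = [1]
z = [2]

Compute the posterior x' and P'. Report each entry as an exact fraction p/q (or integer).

x' = [32/203, 227/203]
P' = [402/203 200/203; 200/203 150/203]

x̄ = F·x = [0, 9]
P̄ = F·P·Fᵀ + Q = [2 0; 0 50]
y = z − H·x̄ = [-16]
S = H·P̄·Hᵀ + R = [203]
K = P̄·Hᵀ·S⁻¹ = [-2/203; 100/203]
x' = x̄ + K·y = [32/203, 227/203]
P' = (I − K·H)·P̄ = [402/203 200/203; 200/203 150/203]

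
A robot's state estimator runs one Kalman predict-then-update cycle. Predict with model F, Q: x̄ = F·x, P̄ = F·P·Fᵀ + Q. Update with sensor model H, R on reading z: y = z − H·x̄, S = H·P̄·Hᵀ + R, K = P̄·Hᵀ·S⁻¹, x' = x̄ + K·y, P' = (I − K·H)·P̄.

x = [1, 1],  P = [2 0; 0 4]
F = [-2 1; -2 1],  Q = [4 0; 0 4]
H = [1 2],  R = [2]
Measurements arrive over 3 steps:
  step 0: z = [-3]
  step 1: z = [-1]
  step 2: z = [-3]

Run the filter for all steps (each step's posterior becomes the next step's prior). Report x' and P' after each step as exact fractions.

step 0: x' = [-1, -1], P' = [48/13 -20/13; -20/13 72/65]
step 1: x' = [-1953/7159, -2473/7159], P' = [26684/7159 -11064/7159; -11064/7159 7940/7159]
step 2: x' = [-750983/793943, -802535/793943], P' = [2959568/793943 -1227068/793943; -1227068/793943 880568/793943]

step 0: x̄ = F·x = [-1, -1]
step 0: P̄ = F·P·Fᵀ + Q = [16 12; 12 16]
step 0: y = z − H·x̄ = [0]
step 0: S = H·P̄·Hᵀ + R = [130]
step 0: K = P̄·Hᵀ·S⁻¹ = [4/13; 22/65]
step 0: x' = x̄ + K·y = [-1, -1]
step 0: P' = (I − K·H)·P̄ = [48/13 -20/13; -20/13 72/65]
step 1: x̄ = F·x = [1, 1]
step 1: P̄ = F·P·Fᵀ + Q = [1692/65 1432/65; 1432/65 1692/65]
step 1: y = z − H·x̄ = [-4]
step 1: S = H·P̄·Hᵀ + R = [14318/65]
step 1: K = P̄·Hᵀ·S⁻¹ = [2278/7159; 2408/7159]
step 1: x' = x̄ + K·y = [-1953/7159, -2473/7159]
step 1: P' = (I − K·H)·P̄ = [26684/7159 -11064/7159; -11064/7159 7940/7159]
step 2: x̄ = F·x = [1433/7159, 1433/7159]
step 2: P̄ = F·P·Fᵀ + Q = [187568/7159 158932/7159; 158932/7159 187568/7159]
step 2: y = z − H·x̄ = [-25776/7159]
step 2: S = H·P̄·Hᵀ + R = [1587886/7159]
step 2: K = P̄·Hᵀ·S⁻¹ = [252716/793943; 267034/793943]
step 2: x' = x̄ + K·y = [-750983/793943, -802535/793943]
step 2: P' = (I − K·H)·P̄ = [2959568/793943 -1227068/793943; -1227068/793943 880568/793943]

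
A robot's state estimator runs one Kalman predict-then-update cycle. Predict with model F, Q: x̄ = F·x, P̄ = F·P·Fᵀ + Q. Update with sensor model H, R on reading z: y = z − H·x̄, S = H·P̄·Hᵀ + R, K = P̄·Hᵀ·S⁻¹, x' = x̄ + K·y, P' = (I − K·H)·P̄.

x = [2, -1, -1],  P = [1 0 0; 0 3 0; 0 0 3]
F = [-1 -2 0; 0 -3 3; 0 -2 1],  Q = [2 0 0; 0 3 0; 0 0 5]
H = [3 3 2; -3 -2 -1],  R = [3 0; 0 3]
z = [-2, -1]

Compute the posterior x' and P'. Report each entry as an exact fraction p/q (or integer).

x' = [1028/885, -4532/2655, 299/2655]
P' = [1311/590 -1573/590 68/295; -1573/590 8257/1770 -2087/885; 68/295 -2087/885 3119/885]

x̄ = F·x = [0, 0, 1]
P̄ = F·P·Fᵀ + Q = [15 18 12; 18 57 27; 12 27 20]
y = z − H·x̄ = [-4, 0]
S = H·P̄·Hᵀ + R = [1523 -1084; -1084 782]
K = P̄·Hᵀ·S⁻¹ = [-257/885 -923/1770; 1133/2655 1817/5310; 589/2655 443/2655]
x' = x̄ + K·y = [1028/885, -4532/2655, 299/2655]
P' = (I − K·H)·P̄ = [1311/590 -1573/590 68/295; -1573/590 8257/1770 -2087/885; 68/295 -2087/885 3119/885]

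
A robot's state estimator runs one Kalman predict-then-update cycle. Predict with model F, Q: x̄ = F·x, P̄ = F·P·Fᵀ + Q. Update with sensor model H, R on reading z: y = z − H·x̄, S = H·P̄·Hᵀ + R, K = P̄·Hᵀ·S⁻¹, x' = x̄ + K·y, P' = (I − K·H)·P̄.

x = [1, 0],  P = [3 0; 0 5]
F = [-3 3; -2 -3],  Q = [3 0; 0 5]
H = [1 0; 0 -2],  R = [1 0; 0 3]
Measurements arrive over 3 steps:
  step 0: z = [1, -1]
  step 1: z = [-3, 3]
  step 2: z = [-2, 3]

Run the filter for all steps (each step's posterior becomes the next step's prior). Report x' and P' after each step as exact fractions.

step 0: x̄ = F·x = [-3, -2]
step 0: P̄ = F·P·Fᵀ + Q = [75 -27; -27 62]
step 0: y = z − H·x̄ = [4, -5]
step 0: S = H·P̄·Hᵀ + R = [76 54; 54 251]
step 0: K = P̄·Hᵀ·S⁻¹ = [15909/16160 27/8080; -81/16160 -3983/8080]
step 0: x' = x̄ + K·y = [7443/8080, 3593/8080]
step 0: P' = (I − K·H)·P̄ = [15909/16160 -81/16160; -81/16160 11949/16160]
step 1: x̄ = F·x = [-1155/808, -5133/1616]
step 1: P̄ = F·P·Fᵀ + Q = [15033/808 -1233/1616; -1233/1616 50201/3232]
step 1: y = z − H·x̄ = [-1269/808, -2709/808]
step 1: S = H·P̄·Hᵀ + R = [15841/808 1233/808; 1233/808 52625/808]
step 1: K = P̄·Hᵀ·S⁻¹ = [977217/1029842 1233/1029842; -3699/2059684 -982319/2059684]
step 1: x' = x̄ + K·y = [-1505505/514921, -810762/514921]
step 1: P' = (I − K·H)·P̄ = [977217/1029842 -3699/2059684; -3699/2059684 2946957/4119368]
step 2: x̄ = F·x = [2084229/514921, 5443296/514921]
step 2: P̄ = F·P·Fᵀ + Q = [74193693/4119368 -3091599/4119368; -3091599/4119368 62666149/4119368]
step 2: y = z − H·x̄ = [-3114071/514921, 12431355/514921]
step 2: S = H·P̄·Hᵀ + R = [78313061/4119368 3091599/2059684; 3091599/2059684 65755675/1029842]
step 2: K = P̄·Hᵀ·S⁻¹ = [4728005247/4991027947 6183198/4991027947; -9274797/4991027947 -2378044382/4991027947]
step 2: x' = x̄ + K·y = [-8242105704/4991027947, -4594469991/4991027947]
step 2: P' = (I − K·H)·P̄ = [4728005247/4991027947 -9274797/4991027947; -9274797/4991027947 3567066573/4991027947]

step 0: x' = [7443/8080, 3593/8080], P' = [15909/16160 -81/16160; -81/16160 11949/16160]
step 1: x' = [-1505505/514921, -810762/514921], P' = [977217/1029842 -3699/2059684; -3699/2059684 2946957/4119368]
step 2: x' = [-8242105704/4991027947, -4594469991/4991027947], P' = [4728005247/4991027947 -9274797/4991027947; -9274797/4991027947 3567066573/4991027947]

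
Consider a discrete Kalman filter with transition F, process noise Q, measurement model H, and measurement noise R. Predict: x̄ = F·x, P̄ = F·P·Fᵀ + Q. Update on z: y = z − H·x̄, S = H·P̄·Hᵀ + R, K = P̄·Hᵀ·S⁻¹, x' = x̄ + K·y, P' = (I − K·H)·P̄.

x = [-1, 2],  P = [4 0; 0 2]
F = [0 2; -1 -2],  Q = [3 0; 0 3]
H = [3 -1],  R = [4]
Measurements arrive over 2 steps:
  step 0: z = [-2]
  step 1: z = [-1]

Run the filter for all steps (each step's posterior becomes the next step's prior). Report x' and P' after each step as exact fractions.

step 0: x' = [-33/166, 165/166], P' = [145/166 271/166; 271/166 969/166]
step 1: x' = [-10115/72141, 208/417], P' = [47549/72141 419/417; 419/417 1693/417]

step 0: x̄ = F·x = [4, -3]
step 0: P̄ = F·P·Fᵀ + Q = [11 -8; -8 15]
step 0: y = z − H·x̄ = [-17]
step 0: S = H·P̄·Hᵀ + R = [166]
step 0: K = P̄·Hᵀ·S⁻¹ = [41/166; -39/166]
step 0: x' = x̄ + K·y = [-33/166, 165/166]
step 0: P' = (I − K·H)·P̄ = [145/166 271/166; 271/166 969/166]
step 1: x̄ = F·x = [165/83, -297/166]
step 1: P̄ = F·P·Fᵀ + Q = [2187/83 -2209/83; -2209/83 5603/166]
step 1: y = z − H·x̄ = [-1453/166]
step 1: S = H·P̄·Hᵀ + R = [72141/166]
step 1: K = P̄·Hᵀ·S⁻¹ = [17540/72141; -109/417]
step 1: x' = x̄ + K·y = [-10115/72141, 208/417]
step 1: P' = (I − K·H)·P̄ = [47549/72141 419/417; 419/417 1693/417]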